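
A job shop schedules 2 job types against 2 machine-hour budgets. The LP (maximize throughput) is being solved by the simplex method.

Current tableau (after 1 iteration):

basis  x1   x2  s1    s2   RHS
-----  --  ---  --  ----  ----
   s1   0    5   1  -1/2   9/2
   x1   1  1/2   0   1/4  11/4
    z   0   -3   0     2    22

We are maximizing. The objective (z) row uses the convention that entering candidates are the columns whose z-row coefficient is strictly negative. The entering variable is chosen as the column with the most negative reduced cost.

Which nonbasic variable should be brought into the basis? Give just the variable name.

x2

Objective-row coefficients: x1: 0, x2: -3, s1: 0, s2: 2.
The most negative is -3 in column x2, so x2 enters.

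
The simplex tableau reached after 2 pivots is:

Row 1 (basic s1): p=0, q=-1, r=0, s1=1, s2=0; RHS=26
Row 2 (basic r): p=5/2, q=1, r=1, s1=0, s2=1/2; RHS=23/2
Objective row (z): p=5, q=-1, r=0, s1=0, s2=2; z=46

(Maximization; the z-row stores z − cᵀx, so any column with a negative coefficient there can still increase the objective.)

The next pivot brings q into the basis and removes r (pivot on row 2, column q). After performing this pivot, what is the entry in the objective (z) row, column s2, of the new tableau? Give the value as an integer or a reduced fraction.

Pivot element is row 2, column q: 1.
Normalize row 2: new (row 2, s2) = (1/2)/1 = 1/2.
z-row ← z-row − (-1)·(new row 2): 2 − (-1)·(1/2) = 5/2.

5/2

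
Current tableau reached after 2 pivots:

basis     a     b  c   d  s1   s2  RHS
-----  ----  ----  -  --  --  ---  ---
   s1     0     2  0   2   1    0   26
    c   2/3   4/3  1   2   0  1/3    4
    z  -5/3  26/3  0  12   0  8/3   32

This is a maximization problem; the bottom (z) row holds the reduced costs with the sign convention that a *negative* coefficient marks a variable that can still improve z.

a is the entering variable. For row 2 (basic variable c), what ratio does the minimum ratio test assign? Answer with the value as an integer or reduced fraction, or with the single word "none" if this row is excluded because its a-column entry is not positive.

Ratio = RHS / (a entry) = 4 / (2/3) = 6.

6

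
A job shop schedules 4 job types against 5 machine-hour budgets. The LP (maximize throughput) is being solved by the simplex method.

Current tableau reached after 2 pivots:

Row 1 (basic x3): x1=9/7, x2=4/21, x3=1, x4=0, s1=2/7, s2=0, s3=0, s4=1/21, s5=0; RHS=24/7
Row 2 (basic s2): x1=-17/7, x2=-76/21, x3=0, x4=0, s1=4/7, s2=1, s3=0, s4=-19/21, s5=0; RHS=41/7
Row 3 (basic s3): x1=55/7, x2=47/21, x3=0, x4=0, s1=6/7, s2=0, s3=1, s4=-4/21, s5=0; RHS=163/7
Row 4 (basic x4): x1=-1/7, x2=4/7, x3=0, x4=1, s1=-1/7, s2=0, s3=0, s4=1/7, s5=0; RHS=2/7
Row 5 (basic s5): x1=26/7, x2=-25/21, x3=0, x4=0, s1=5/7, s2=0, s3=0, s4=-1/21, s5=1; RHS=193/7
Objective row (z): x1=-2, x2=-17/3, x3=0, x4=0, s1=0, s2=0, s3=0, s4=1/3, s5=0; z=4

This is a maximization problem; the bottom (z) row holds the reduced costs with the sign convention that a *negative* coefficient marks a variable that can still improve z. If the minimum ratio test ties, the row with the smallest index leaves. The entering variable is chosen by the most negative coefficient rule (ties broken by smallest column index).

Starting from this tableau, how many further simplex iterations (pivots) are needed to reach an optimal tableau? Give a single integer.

3

pivot: x2 in, x4 out → z = 41/6
pivot: x1 in, x3 out → z = 123/8
pivot: s1 in, x1 out → z = 21
No improving column remains; optimal.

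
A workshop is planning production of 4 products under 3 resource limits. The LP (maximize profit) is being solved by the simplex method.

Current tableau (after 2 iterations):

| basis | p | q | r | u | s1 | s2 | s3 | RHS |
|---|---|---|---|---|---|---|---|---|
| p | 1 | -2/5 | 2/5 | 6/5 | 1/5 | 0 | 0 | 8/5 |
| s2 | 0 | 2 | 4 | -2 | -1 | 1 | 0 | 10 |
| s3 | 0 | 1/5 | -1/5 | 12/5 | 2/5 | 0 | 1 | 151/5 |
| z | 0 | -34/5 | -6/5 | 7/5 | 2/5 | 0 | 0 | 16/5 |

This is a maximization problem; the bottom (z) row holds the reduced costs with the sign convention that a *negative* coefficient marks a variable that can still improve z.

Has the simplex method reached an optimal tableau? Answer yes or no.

Column q has objective-row coefficient -34/5, which is negative; an improving pivot exists, so not yet optimal.

no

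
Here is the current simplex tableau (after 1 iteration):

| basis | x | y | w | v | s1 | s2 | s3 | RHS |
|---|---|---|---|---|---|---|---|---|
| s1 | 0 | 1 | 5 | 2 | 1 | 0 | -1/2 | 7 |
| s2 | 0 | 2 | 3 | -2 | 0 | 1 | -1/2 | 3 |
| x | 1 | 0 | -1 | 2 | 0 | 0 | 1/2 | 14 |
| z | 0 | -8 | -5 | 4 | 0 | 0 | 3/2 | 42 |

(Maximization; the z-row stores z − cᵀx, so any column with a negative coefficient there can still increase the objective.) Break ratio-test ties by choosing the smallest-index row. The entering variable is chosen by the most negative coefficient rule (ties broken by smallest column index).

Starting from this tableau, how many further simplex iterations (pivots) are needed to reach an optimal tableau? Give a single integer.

pivot: y in, s2 out → z = 54
pivot: v in, s1 out → z = 184/3
pivot: s3 in, x out → z = 297/4
No improving column remains; optimal.

3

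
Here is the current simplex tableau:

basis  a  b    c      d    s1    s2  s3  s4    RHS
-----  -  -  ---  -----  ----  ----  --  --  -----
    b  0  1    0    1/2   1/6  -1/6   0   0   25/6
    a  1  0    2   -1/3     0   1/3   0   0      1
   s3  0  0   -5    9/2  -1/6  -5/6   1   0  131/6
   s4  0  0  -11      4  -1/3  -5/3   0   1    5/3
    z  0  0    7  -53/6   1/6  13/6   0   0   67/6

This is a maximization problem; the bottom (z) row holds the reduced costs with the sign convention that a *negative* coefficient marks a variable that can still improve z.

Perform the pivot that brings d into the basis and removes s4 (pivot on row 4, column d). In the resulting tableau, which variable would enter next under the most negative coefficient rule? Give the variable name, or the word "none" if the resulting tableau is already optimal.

Pivot element 4. New z-row = old z-row − (-53/6)·(row 4/4).
Updated z-row coefficients: a: 0, b: 0, c: -415/24, d: 0, s1: -41/72, s2: -109/72, s3: 0, s4: 53/24.
The most negative is -415/24 in column c, so c would enter next.

c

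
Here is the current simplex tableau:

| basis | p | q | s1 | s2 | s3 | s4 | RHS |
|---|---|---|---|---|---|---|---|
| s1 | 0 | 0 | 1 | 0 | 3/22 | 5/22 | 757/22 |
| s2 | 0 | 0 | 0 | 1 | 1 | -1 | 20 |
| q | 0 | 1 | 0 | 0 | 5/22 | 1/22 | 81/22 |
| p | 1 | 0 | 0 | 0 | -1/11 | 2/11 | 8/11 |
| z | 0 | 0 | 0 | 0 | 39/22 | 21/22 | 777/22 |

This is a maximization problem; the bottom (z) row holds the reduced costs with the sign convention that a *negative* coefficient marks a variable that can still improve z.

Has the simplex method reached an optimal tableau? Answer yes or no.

No objective-row coefficient is strictly negative, so no entering variable exists; the tableau is optimal.

yes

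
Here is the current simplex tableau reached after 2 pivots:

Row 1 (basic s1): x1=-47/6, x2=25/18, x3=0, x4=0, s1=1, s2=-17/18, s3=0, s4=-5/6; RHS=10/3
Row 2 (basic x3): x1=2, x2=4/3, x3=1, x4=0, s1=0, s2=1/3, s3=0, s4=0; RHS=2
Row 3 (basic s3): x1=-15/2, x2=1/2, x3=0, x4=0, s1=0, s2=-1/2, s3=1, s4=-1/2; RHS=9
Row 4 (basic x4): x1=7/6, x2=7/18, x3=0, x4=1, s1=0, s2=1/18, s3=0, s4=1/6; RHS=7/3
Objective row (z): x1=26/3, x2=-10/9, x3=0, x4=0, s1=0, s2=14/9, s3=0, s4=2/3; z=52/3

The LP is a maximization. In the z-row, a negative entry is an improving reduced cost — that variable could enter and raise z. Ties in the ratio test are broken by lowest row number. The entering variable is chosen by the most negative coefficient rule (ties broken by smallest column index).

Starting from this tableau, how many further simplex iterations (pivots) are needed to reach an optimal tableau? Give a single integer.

pivot: x2 in, x3 out → z = 19
No improving column remains; optimal.

1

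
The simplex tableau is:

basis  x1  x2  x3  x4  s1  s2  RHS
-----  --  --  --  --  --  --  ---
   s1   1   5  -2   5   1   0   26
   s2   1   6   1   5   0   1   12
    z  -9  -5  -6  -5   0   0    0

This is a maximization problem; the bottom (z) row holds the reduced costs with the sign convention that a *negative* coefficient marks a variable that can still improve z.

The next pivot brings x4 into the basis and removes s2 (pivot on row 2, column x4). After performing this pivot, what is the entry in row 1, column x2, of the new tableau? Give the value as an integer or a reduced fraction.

-1

Pivot element is row 2, column x4: 5.
Normalize row 2: new (row 2, x2) = 6/5 = 6/5.
row 1 ← row 1 − 5·(new row 2): 5 − 5·(6/5) = -1.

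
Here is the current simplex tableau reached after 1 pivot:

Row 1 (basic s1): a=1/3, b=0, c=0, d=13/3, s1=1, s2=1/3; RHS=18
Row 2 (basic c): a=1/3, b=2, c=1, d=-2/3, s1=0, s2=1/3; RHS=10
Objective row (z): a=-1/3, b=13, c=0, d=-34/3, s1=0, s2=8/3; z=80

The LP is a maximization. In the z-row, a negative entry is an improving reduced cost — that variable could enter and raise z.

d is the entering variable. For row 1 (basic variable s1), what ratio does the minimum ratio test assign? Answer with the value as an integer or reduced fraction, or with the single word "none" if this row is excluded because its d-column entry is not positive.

54/13

Ratio = RHS / (d entry) = 18 / (13/3) = 54/13.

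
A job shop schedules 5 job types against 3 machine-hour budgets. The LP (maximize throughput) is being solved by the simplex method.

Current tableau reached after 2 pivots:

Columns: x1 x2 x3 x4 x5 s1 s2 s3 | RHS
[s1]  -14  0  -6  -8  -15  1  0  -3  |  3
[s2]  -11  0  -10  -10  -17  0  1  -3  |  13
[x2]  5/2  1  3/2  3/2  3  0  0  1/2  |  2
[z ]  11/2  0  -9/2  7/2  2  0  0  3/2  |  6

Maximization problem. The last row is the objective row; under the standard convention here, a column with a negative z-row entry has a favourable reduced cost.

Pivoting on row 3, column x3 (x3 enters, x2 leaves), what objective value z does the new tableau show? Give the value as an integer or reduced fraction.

Minimum ratio for x3: 2/(3/2) = 4/3.
z changes by −(z-row coeff of x3)·ratio = −(-9/2)·(4/3) = 6.
New z = 6 + 6 = 12.

12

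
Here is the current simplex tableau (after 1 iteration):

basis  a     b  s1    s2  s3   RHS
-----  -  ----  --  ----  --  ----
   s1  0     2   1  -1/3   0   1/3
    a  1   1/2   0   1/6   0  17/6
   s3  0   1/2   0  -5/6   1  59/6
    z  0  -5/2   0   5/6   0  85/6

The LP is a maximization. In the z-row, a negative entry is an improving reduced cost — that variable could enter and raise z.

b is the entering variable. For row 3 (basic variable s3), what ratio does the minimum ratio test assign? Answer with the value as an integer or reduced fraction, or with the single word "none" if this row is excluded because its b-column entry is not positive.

Ratio = RHS / (b entry) = (59/6) / (1/2) = 59/3.

59/3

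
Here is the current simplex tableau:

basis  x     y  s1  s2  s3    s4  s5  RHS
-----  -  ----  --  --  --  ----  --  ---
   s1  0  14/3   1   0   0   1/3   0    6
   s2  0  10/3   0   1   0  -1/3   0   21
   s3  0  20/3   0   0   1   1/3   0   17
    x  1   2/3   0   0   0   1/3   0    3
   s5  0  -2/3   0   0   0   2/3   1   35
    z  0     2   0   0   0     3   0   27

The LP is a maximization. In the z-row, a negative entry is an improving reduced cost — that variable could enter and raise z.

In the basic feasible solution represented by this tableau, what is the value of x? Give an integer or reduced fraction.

x is basic (row 4); its value is the RHS of that row: 3.

3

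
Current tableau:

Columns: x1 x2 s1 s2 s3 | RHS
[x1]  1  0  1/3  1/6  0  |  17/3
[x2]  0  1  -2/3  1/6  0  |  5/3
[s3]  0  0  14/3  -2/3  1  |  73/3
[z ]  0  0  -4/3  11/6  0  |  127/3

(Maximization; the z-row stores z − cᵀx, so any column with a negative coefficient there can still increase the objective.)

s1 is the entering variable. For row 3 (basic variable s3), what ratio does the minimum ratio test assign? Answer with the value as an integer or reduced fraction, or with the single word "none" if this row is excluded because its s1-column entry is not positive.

Ratio = RHS / (s1 entry) = (73/3) / (14/3) = 73/14.

73/14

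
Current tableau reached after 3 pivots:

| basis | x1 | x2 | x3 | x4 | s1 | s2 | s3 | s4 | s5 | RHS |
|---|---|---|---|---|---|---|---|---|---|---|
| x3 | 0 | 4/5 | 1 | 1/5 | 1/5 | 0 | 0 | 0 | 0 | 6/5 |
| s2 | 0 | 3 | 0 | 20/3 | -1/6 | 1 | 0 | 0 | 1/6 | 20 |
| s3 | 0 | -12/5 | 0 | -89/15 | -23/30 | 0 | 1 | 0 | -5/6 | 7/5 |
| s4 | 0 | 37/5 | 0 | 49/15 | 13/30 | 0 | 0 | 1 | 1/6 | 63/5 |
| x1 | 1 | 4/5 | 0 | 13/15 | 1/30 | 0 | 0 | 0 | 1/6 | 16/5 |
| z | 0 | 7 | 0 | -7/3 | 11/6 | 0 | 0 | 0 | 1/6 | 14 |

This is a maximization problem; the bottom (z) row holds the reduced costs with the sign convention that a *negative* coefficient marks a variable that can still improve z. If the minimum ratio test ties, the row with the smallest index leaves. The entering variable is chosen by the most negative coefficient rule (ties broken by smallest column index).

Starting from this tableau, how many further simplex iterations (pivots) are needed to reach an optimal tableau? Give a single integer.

1

pivot: x4 in, s2 out → z = 21
No improving column remains; optimal.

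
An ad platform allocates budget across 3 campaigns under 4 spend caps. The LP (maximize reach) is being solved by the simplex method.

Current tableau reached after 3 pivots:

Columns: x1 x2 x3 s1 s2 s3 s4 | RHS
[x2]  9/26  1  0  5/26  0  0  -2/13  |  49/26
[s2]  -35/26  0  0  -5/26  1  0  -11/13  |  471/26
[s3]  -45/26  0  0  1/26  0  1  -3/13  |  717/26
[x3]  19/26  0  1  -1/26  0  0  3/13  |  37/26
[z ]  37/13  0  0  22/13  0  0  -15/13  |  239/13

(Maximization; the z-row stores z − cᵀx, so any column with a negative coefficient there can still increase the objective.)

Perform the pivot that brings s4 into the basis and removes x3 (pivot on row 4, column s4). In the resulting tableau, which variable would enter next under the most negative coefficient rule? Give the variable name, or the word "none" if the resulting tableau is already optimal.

Pivot element 3/13. New z-row = old z-row − (-15/13)·(row 4/(3/13)).
Updated z-row coefficients: x1: 13/2, x2: 0, x3: 5, s1: 3/2, s2: 0, s3: 0, s4: 0.
No coefficient is strictly negative; the tableau after this pivot is optimal.

none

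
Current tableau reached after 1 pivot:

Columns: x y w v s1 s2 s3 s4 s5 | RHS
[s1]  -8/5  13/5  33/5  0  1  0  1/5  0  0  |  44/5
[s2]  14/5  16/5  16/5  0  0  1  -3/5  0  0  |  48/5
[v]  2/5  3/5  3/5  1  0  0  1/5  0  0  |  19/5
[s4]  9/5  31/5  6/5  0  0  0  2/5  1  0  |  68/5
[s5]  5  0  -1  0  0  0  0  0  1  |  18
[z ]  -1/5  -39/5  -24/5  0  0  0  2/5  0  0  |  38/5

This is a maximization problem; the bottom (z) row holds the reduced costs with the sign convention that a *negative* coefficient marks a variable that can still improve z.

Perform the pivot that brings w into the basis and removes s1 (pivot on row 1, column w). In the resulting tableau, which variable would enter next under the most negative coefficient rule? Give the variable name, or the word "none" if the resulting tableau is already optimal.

y

Pivot element 33/5. New z-row = old z-row − (-24/5)·(row 1/(33/5)).
Updated z-row coefficients: x: -15/11, y: -65/11, w: 0, v: 0, s1: 8/11, s2: 0, s3: 6/11, s4: 0, s5: 0.
The most negative is -65/11 in column y, so y would enter next.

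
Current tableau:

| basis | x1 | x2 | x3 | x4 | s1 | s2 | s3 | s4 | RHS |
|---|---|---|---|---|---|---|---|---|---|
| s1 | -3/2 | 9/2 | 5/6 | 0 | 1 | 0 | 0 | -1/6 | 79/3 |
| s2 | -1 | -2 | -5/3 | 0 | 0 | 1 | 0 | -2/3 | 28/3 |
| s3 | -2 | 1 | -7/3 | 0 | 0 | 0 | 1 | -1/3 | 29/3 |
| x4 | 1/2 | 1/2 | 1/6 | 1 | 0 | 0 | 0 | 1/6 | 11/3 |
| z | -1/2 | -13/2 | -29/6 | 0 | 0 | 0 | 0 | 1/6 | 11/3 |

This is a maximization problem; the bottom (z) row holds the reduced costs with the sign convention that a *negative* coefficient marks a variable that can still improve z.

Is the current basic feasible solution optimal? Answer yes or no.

Column x1 has objective-row coefficient -1/2, which is negative; an improving pivot exists, so not yet optimal.

no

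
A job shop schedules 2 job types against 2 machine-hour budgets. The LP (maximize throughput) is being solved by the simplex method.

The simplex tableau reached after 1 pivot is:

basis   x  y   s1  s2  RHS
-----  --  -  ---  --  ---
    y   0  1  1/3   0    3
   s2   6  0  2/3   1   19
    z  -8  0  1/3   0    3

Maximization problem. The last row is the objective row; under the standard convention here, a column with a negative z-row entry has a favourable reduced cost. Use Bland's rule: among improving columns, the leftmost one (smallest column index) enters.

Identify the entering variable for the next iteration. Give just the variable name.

x

Objective-row coefficients: x: -8, y: 0, s1: 1/3, s2: 0.
Improving columns: x. Bland's rule picks the smallest column index → x.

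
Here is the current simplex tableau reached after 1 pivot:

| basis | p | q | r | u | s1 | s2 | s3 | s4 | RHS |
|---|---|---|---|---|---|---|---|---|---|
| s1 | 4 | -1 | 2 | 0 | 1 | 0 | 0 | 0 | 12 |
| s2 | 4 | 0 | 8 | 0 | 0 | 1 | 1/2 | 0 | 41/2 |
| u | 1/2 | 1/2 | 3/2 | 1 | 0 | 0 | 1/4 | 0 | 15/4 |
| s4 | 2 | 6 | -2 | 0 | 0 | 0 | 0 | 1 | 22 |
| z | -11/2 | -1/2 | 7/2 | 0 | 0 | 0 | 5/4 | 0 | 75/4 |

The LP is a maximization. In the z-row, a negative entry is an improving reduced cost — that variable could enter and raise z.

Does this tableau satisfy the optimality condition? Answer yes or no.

no

Column p has objective-row coefficient -11/2, which is negative; an improving pivot exists, so not yet optimal.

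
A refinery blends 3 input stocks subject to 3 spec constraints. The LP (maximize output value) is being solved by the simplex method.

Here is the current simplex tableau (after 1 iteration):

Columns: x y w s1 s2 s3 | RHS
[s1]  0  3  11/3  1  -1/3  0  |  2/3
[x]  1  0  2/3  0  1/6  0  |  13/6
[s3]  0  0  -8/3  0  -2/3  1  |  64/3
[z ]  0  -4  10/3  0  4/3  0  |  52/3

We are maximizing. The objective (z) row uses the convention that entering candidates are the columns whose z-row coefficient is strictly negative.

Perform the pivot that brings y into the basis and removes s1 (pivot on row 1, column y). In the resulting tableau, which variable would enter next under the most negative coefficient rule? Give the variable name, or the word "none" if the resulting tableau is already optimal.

Pivot element 3. New z-row = old z-row − (-4)·(row 1/3).
Updated z-row coefficients: x: 0, y: 0, w: 74/9, s1: 4/3, s2: 8/9, s3: 0.
No coefficient is strictly negative; the tableau after this pivot is optimal.

none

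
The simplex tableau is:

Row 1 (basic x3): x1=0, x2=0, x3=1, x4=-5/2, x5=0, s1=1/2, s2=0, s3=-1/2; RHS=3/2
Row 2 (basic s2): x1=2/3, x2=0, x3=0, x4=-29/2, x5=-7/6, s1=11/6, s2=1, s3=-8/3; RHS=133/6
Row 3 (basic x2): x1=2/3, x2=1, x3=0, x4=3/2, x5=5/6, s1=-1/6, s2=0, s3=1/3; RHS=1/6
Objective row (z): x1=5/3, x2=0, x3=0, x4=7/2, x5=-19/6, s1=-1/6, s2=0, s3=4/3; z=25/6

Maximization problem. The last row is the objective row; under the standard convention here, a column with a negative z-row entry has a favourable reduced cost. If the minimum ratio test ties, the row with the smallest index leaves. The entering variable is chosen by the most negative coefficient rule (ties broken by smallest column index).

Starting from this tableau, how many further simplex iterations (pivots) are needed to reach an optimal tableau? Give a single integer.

pivot: x5 in, x2 out → z = 24/5
pivot: s1 in, x3 out → z = 36/5
No improving column remains; optimal.

2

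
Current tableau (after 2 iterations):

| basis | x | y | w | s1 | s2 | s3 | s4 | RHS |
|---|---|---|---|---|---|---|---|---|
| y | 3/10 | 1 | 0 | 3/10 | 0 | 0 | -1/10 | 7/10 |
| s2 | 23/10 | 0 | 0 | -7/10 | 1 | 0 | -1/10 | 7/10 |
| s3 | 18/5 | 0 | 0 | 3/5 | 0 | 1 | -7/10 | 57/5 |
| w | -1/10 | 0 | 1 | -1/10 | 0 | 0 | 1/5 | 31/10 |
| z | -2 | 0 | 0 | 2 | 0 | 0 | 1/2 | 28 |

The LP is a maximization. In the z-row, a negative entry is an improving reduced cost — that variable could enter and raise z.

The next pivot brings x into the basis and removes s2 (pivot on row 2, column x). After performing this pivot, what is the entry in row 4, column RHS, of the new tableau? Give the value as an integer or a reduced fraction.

72/23

Pivot element is row 2, column x: 23/10.
Normalize row 2: new (row 2, RHS) = (7/10)/(23/10) = 7/23.
row 4 ← row 4 − (-1/10)·(new row 2): 31/10 − (-1/10)·(7/23) = 72/23.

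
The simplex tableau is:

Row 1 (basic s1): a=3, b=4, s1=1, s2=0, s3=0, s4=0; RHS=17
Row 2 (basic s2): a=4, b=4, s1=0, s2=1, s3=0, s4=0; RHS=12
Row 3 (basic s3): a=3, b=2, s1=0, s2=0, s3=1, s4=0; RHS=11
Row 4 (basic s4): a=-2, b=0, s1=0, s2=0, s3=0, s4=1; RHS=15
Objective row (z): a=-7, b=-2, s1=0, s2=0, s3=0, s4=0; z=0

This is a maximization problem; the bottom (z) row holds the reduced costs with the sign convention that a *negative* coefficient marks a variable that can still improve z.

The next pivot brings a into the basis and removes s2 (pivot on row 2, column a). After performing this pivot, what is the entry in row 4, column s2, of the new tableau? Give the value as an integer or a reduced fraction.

Pivot element is row 2, column a: 4.
Normalize row 2: new (row 2, s2) = 1/4 = 1/4.
row 4 ← row 4 − (-2)·(new row 2): 0 − (-2)·(1/4) = 1/2.

1/2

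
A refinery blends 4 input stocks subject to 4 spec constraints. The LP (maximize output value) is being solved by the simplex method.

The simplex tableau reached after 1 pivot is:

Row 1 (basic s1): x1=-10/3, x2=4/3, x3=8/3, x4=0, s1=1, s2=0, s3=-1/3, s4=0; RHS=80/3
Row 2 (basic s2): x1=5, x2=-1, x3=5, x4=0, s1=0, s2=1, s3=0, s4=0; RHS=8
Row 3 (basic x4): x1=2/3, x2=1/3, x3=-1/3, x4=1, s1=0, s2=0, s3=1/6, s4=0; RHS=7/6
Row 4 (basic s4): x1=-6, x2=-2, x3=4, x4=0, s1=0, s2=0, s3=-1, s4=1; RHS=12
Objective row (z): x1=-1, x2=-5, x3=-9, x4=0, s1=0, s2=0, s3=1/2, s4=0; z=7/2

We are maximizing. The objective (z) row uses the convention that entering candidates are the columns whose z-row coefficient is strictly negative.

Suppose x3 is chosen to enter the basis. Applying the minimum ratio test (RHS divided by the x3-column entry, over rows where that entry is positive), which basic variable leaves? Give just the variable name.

s2

Ratios: row 1 (s1): (80/3)/(8/3) = 10; row 2 (s2): 8/5 = 8/5; row 3 (x4): entry -1/3 ≤ 0, skip; row 4 (s4): 12/4 = 3.
Minimum ratio 8/5 is in the s2 row, so s2 leaves.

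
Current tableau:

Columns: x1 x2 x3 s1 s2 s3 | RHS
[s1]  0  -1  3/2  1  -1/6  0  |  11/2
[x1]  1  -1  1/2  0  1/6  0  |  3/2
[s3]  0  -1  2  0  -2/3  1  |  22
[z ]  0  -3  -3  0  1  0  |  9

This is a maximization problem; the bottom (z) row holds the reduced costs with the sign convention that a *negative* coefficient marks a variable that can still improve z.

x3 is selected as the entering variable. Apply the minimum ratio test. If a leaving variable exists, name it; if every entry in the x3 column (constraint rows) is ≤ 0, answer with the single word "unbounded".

Ratios: row 1 (s1): (11/2)/(3/2) = 11/3; row 2 (x1): (3/2)/(1/2) = 3; row 3 (s3): 22/2 = 11.
Minimum ratio is in the x1 row, so x1 leaves.

x1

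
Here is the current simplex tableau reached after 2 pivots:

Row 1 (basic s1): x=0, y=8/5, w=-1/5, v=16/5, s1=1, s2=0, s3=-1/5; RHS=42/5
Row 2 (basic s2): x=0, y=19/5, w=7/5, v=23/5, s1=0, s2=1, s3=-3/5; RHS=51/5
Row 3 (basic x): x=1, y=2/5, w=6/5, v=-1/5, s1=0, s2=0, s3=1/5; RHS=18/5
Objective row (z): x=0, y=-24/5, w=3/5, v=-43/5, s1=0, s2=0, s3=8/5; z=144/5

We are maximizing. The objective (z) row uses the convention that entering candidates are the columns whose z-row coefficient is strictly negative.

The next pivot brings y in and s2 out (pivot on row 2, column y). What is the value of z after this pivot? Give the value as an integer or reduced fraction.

792/19

Minimum ratio for y: (51/5)/(19/5) = 51/19.
z changes by −(z-row coeff of y)·ratio = −(-24/5)·(51/19) = 1224/95.
New z = 144/5 + (1224/95) = 792/19.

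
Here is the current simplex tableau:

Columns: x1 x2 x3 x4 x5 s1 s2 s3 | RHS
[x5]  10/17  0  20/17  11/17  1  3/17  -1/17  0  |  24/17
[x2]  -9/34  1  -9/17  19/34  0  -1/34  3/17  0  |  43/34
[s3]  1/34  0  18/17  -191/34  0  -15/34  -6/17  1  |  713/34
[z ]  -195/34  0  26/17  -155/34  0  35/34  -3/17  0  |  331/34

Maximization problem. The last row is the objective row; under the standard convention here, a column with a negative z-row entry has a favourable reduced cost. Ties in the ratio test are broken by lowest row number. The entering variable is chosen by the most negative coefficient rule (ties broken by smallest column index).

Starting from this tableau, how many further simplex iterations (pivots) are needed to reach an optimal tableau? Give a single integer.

2

pivot: x1 in, x5 out → z = 47/2
pivot: s2 in, x2 out → z = 33
No improving column remains; optimal.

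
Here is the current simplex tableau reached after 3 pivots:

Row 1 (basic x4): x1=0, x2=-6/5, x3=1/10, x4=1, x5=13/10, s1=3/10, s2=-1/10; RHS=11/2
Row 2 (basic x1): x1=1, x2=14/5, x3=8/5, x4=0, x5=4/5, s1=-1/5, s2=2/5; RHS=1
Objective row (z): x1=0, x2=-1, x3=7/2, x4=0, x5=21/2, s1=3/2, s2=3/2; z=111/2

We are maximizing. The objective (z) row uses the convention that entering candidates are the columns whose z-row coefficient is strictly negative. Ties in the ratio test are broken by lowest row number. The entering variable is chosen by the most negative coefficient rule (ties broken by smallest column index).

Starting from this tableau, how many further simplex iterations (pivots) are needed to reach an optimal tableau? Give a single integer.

1

pivot: x2 in, x1 out → z = 391/7
No improving column remains; optimal.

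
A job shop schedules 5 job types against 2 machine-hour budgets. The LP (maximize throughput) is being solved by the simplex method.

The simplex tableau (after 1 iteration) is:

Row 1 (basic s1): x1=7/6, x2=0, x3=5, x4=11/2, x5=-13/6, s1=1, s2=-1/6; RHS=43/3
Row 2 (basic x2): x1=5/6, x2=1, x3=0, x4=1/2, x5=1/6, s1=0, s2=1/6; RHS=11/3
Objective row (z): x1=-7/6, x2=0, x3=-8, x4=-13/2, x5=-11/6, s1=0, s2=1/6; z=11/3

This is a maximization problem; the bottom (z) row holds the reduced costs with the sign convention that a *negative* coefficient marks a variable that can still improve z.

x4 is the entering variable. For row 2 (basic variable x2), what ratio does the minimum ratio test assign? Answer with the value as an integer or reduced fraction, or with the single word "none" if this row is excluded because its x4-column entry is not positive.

Ratio = RHS / (x4 entry) = (11/3) / (1/2) = 22/3.

22/3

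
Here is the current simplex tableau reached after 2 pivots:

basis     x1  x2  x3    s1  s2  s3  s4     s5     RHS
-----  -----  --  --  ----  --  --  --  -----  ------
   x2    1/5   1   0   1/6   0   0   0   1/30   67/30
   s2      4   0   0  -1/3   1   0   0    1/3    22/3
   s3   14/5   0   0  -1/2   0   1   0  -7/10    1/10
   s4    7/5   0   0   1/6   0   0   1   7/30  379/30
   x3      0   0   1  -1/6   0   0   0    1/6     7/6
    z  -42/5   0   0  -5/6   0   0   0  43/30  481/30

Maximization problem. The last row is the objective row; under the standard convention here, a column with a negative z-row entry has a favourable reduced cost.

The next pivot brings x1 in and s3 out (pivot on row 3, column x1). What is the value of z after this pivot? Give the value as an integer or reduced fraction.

Minimum ratio for x1: (1/10)/(14/5) = 1/28.
z changes by −(z-row coeff of x1)·ratio = −(-42/5)·(1/28) = 3/10.
New z = 481/30 + (3/10) = 49/3.

49/3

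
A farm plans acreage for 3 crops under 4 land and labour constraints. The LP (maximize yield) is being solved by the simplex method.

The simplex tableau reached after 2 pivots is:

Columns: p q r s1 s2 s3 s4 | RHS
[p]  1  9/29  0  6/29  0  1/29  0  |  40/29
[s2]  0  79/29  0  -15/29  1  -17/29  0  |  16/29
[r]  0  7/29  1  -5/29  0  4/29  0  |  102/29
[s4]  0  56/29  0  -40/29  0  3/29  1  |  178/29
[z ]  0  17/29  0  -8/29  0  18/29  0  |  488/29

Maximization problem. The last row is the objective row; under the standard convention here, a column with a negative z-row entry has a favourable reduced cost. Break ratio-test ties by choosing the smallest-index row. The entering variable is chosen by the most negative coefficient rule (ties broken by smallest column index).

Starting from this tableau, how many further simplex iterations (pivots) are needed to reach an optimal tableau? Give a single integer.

1

pivot: s1 in, p out → z = 56/3
No improving column remains; optimal.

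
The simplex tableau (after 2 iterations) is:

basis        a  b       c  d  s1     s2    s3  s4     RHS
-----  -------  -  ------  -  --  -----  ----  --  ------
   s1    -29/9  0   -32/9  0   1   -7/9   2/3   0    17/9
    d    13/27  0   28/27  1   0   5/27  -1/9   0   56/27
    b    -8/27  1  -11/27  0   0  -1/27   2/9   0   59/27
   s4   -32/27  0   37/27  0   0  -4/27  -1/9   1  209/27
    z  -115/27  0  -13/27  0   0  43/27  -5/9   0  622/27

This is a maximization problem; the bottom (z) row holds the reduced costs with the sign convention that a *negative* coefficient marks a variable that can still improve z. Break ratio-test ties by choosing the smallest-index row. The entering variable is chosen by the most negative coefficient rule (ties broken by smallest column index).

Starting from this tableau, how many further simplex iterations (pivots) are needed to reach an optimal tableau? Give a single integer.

2

pivot: a in, d out → z = 538/13
pivot: s3 in, b out → z = 76
No improving column remains; optimal.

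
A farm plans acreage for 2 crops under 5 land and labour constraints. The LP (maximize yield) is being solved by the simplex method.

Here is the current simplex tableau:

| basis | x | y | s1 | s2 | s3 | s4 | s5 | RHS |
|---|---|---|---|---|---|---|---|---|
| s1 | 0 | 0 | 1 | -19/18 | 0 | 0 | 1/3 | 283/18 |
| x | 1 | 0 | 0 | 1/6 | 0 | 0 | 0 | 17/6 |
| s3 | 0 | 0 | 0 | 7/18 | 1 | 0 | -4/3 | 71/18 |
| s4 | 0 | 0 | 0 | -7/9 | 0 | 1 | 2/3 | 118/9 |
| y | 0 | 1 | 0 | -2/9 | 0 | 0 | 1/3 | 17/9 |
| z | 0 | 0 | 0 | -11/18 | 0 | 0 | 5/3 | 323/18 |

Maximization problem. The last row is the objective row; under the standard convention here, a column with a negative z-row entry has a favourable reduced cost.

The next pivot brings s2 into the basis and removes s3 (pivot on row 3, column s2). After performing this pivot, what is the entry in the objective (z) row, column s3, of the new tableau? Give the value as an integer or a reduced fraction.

11/7

Pivot element is row 3, column s2: 7/18.
Normalize row 3: new (row 3, s3) = 1/(7/18) = 18/7.
z-row ← z-row − (-11/18)·(new row 3): 0 − (-11/18)·(18/7) = 11/7.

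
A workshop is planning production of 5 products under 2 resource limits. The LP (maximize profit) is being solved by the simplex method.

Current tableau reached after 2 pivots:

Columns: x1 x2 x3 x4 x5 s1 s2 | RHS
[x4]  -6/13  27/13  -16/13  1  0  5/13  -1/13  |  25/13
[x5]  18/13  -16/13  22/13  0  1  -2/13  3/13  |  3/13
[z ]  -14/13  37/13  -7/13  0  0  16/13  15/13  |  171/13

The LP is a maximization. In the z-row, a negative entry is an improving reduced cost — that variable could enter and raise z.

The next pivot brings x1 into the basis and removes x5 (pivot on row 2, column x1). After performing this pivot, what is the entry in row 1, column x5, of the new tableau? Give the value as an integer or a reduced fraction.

1/3

Pivot element is row 2, column x1: 18/13.
Normalize row 2: new (row 2, x5) = 1/(18/13) = 13/18.
row 1 ← row 1 − (-6/13)·(new row 2): 0 − (-6/13)·(13/18) = 1/3.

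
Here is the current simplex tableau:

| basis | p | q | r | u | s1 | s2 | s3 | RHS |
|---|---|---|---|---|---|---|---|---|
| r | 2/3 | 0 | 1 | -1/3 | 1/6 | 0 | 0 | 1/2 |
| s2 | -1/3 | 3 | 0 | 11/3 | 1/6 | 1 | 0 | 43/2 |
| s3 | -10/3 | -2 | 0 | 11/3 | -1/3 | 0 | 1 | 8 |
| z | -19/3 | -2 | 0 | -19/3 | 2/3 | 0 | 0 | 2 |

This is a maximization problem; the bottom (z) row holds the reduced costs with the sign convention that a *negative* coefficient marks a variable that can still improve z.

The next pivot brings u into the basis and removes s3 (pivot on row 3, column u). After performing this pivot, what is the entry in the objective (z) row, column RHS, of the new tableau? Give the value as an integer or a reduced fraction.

174/11

Pivot element is row 3, column u: 11/3.
Normalize row 3: new (row 3, RHS) = 8/(11/3) = 24/11.
z-row ← z-row − (-19/3)·(new row 3): 2 − (-19/3)·(24/11) = 174/11.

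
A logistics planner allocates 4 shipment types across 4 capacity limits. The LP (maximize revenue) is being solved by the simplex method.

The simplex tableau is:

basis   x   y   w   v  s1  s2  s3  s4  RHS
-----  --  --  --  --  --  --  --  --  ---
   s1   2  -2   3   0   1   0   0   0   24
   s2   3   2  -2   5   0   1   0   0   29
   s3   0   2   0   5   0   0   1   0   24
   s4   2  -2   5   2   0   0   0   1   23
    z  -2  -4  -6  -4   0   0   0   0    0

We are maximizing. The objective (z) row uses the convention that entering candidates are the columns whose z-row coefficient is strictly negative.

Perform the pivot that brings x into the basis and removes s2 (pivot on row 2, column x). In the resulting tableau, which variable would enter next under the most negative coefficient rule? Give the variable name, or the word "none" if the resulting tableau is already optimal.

w

Pivot element 3. New z-row = old z-row − (-2)·(row 2/3).
Updated z-row coefficients: x: 0, y: -8/3, w: -22/3, v: -2/3, s1: 0, s2: 2/3, s3: 0, s4: 0.
The most negative is -22/3 in column w, so w would enter next.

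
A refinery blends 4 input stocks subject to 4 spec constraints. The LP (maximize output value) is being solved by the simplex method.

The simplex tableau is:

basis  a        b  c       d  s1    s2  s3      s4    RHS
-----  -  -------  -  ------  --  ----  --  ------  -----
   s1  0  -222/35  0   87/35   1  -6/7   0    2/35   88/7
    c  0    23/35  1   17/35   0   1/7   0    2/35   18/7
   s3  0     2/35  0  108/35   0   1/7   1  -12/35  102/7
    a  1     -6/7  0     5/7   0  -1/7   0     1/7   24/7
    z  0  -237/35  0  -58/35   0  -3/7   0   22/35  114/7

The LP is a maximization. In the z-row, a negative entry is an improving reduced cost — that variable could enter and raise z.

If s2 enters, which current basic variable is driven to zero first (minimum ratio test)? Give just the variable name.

Ratios: row 1 (s1): entry -6/7 ≤ 0, skip; row 2 (c): (18/7)/(1/7) = 18; row 3 (s3): (102/7)/(1/7) = 102; row 4 (a): entry -1/7 ≤ 0, skip.
Minimum ratio 18 is in the c row, so c leaves.

c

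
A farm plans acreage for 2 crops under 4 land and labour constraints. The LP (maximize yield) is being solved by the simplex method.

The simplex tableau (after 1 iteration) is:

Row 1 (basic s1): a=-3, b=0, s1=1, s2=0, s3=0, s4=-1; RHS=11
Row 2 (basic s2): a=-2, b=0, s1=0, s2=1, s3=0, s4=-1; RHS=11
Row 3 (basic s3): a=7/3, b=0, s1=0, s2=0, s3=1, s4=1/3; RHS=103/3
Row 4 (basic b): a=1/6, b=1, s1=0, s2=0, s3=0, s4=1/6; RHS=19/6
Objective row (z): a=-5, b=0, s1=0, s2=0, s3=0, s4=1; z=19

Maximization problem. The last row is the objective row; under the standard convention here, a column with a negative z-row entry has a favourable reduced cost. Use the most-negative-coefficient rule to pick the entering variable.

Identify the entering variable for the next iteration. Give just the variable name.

a

Objective-row coefficients: a: -5, b: 0, s1: 0, s2: 0, s3: 0, s4: 1.
The most negative is -5 in column a, so a enters.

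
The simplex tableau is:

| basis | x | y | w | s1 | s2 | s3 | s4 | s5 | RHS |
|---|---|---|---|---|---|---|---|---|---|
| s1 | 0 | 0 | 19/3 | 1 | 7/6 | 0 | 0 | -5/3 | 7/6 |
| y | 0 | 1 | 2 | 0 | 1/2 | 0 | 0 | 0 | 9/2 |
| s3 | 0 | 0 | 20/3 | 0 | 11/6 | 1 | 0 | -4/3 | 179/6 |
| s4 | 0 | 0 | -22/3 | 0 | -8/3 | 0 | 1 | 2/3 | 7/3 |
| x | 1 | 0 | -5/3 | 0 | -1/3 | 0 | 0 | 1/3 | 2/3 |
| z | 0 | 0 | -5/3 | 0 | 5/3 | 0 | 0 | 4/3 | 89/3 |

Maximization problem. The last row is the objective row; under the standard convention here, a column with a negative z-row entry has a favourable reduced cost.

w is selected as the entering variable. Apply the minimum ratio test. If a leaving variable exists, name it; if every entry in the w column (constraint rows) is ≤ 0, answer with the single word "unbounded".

s1

Ratios: row 1 (s1): (7/6)/(19/3) = 7/38; row 2 (y): (9/2)/2 = 9/4; row 3 (s3): (179/6)/(20/3) = 179/40; row 4 (s4): entry -22/3 ≤ 0, skip; row 5 (x): entry -5/3 ≤ 0, skip.
Minimum ratio is in the s1 row, so s1 leaves.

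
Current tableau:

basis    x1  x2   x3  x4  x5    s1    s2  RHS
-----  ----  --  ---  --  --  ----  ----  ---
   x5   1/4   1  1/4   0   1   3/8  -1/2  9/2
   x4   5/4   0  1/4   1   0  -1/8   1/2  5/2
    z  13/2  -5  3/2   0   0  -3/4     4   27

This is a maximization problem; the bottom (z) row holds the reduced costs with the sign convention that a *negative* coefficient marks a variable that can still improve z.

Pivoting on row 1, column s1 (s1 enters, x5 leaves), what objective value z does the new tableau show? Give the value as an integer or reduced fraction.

Minimum ratio for s1: (9/2)/(3/8) = 12.
z changes by −(z-row coeff of s1)·ratio = −(-3/4)·12 = 9.
New z = 27 + 9 = 36.

36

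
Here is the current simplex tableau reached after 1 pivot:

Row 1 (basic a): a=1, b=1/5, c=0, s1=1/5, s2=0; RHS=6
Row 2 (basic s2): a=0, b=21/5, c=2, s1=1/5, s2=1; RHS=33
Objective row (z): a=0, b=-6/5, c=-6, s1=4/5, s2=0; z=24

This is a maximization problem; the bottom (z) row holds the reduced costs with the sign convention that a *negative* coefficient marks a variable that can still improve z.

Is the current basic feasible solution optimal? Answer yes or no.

Column b has objective-row coefficient -6/5, which is negative; an improving pivot exists, so not yet optimal.

no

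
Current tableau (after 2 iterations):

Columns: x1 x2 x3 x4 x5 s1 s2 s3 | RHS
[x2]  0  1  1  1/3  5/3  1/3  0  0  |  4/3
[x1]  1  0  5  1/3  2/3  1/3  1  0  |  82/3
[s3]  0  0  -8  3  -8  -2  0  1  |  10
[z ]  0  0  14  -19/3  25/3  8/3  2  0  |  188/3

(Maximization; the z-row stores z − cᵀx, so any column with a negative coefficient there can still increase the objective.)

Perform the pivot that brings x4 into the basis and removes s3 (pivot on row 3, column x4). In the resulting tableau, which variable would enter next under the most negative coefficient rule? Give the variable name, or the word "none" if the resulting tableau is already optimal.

x5

Pivot element 3. New z-row = old z-row − (-19/3)·(row 3/3).
Updated z-row coefficients: x1: 0, x2: 0, x3: -26/9, x4: 0, x5: -77/9, s1: -14/9, s2: 2, s3: 19/9.
The most negative is -77/9 in column x5, so x5 would enter next.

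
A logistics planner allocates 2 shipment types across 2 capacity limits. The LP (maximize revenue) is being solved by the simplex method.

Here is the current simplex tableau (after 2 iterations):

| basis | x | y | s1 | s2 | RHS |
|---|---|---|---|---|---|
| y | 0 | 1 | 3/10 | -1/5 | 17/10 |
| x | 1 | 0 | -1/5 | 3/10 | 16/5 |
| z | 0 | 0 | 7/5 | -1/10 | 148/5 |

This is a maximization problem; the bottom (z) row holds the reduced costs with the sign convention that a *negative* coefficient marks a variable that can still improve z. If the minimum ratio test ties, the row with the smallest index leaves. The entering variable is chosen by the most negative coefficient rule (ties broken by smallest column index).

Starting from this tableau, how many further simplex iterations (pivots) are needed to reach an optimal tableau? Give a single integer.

1

pivot: s2 in, x out → z = 92/3
No improving column remains; optimal.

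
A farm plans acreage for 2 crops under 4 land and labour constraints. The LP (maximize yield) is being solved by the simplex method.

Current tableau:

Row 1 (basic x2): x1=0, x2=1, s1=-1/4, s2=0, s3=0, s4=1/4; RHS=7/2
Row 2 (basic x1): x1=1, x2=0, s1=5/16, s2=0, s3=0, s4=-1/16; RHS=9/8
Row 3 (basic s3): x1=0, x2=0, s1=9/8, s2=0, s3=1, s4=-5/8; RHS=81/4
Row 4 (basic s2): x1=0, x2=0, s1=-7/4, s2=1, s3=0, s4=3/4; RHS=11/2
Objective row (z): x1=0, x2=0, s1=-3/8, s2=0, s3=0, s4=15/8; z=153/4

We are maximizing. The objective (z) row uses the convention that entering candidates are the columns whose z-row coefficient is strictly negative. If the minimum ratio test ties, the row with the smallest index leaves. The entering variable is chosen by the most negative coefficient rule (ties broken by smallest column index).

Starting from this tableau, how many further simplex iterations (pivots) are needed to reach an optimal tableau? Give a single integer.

pivot: s1 in, x1 out → z = 198/5
No improving column remains; optimal.

1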